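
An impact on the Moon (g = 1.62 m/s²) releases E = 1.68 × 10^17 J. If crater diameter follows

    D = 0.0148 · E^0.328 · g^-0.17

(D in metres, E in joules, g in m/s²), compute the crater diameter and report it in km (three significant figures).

E^0.328 = (1.68 × 10^17)^0.328 = 4.466 × 10^5
g^-0.17 = 1.62^-0.17 = 0.9213
D = 0.0148 × 4.466 × 10^5 × 0.9213 = 6089 m
   = 6.089 km

D ≈ 6.09 km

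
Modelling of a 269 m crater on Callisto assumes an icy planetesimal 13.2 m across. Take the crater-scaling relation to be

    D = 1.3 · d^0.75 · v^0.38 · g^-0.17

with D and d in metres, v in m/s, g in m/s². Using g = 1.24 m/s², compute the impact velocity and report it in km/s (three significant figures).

v ≈ 8.40 km/s

Rearranging for v: v = [D / (1.3 · 13.2^0.75 · 1.24^-0.17)]^(1/0.38).
13.2^0.75 = 6.925
1.24^-0.17 = 0.9641
Denominator = 1.3 × 6.925 × 0.9641 = 8.679
D / 8.679 = 269 / 8.679 = 30.99
v = 30.99^(1/0.38) = 30.99^2.6316 = 8400 m/s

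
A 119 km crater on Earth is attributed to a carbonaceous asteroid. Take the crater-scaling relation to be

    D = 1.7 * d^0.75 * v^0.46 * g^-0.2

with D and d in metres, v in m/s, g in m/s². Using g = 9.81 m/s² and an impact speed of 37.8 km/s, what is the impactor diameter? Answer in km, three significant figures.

d ≈ 8.26 km

Rearranging for d: d = [D / (1.7 · 37800^0.46 · 9.81^-0.2)]^(1/0.75).
D = 119000 m.
37800^0.46 = 127.5
9.81^-0.2 = 0.6334
Denominator = 1.7 × 127.5 × 0.6334 = 137.3
D / 137.3 = 119000 / 137.3 = 866.7
d = 866.7^(1/0.75) = 866.7^1.3333 = 8262 m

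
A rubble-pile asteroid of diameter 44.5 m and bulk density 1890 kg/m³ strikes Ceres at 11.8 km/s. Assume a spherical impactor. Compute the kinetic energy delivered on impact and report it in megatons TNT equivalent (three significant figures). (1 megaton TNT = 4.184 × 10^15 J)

v = 11800 m/s.
Mass m = (π/6) ρ d³ = (π/6) × 1890 × (44.5)³ = 8.720 × 10^7 kg
E = ½ m v² = 0.5 × 8.720 × 10^7 × (11800)² = 6.071 × 10^15 J
   = 6.071 × 10^15 / 4.184×10^15 = 1.451 Mt

E ≈ 1.45 Mt TNT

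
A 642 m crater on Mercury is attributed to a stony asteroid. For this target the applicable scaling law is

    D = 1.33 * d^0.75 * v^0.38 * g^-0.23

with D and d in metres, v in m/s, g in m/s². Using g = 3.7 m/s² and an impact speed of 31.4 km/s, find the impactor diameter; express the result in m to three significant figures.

Rearranging for d: d = [D / (1.33 · 31400^0.38 · 3.7^-0.23)]^(1/0.75).
31400^0.38 = 51.15
3.7^-0.23 = 0.7401
Denominator = 1.33 × 51.15 × 0.7401 = 50.35
D / 50.35 = 642 / 50.35 = 12.75
d = 12.75^(1/0.75) = 12.75^1.3333 = 29.78 m

d ≈ 29.8 m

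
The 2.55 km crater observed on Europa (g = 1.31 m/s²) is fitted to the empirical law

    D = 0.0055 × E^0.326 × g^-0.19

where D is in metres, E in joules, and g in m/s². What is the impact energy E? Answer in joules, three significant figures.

Rearranging: E = [D / (0.0055 · g^-0.19)]^(1/0.326).
D = 2550 m.
g^-0.19 = 1.31^-0.19 = 0.9500
D / (0.0055 × 0.9500) = 2550 / (5.225 × 10^-3) = 4.880 × 10^5
E = (4.880 × 10^5)^3.0675 = 2.813 × 10^17 J

E ≈ 2.81 × 10^17 J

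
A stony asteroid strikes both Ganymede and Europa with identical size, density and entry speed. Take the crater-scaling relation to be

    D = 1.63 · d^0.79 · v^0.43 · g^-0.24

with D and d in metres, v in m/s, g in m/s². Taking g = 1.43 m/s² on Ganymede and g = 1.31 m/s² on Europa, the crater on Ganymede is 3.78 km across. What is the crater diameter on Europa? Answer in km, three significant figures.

D ≈ 3.86 km

All impactor-dependent factors cancel in the ratio, leaving D_Europa/D_Ganymede = (g_Europa/g_Ganymede)^-0.24.
(1.31/1.43)^-0.24 = 0.9161^-0.24 = 1.021
D_Europa = 1.021 × 3.78 km = 3.86 km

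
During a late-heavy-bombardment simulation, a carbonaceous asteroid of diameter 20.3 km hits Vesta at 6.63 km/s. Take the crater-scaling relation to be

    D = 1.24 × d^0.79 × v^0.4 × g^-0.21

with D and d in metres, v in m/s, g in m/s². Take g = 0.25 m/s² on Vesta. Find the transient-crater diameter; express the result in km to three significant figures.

In SI units: d = 20300 m, v = 6630 m/s.
d^0.79 = 20300^0.79 = 2529
v^0.4 = 6630^0.4 = 33.78
g^-0.21 = 0.25^-0.21 = 1.338
D = 1.24 × 2529 × 33.78 × 1.338 = 1.417 × 10^5 m
   = 141.7 km

D ≈ 142 km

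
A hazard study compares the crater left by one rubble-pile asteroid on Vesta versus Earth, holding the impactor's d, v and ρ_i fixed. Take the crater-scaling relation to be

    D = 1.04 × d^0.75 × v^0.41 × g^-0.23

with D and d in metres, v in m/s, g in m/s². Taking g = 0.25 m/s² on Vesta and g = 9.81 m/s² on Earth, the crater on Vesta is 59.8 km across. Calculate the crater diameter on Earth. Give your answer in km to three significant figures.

D ≈ 25.7 km

All impactor-dependent factors cancel in the ratio, leaving D_Earth/D_Vesta = (g_Earth/g_Vesta)^-0.23.
(9.81/0.25)^-0.23 = 39.24^-0.23 = 0.4300
D_Earth = 0.4300 × 59.8 km = 25.7 km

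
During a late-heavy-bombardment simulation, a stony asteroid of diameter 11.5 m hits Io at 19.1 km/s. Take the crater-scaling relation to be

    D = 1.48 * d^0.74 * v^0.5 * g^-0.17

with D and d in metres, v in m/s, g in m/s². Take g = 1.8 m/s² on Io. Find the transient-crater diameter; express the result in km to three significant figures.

In SI units: v = 19100 m/s.
d^0.74 = 11.5^0.74 = 6.094
v^0.5 = 19100^0.5 = 138.2
g^-0.17 = 1.8^-0.17 = 0.9049
D = 1.48 × 6.094 × 138.2 × 0.9049 = 1128 m
   = 1.128 km

D ≈ 1.13 km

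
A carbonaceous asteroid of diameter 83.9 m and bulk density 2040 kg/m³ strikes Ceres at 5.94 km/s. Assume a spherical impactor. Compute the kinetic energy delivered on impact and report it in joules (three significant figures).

E ≈ 1.11 × 10^16 J

v = 5940 m/s.
Mass m = (π/6) ρ d³ = (π/6) × 2040 × (83.9)³ = 6.308 × 10^8 kg
E = ½ m v² = 0.5 × 6.308 × 10^8 × (5940)² = 1.113 × 10^16 J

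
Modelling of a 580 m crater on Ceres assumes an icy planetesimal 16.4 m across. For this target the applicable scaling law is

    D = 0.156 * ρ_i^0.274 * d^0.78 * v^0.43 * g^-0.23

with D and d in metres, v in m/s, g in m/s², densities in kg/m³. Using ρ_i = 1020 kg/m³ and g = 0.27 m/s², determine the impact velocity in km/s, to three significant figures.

Rearranging for v: v = [D / (0.156 · 1020^0.274 · 16.4^0.78 · 0.27^-0.23)]^(1/0.43).
1020^0.274 = 6.674
16.4^0.78 = 8.863
0.27^-0.23 = 1.351
Denominator = 0.156 × 6.674 × 8.863 × 1.351 = 12.47
D / 12.47 = 580 / 12.47 = 46.51
v = 46.51^(1/0.43) = 46.51^2.3256 = 7552 m/s

v ≈ 7.55 km/s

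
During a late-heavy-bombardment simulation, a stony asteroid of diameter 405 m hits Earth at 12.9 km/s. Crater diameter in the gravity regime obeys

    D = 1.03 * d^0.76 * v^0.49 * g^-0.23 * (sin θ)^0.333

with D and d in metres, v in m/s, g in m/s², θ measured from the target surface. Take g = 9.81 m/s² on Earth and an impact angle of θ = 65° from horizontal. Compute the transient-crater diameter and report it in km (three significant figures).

In SI units: v = 12900 m/s.
d^0.76 = 405^0.76 = 95.87
v^0.49 = 12900^0.49 = 103.3
g^-0.23 = 9.81^-0.23 = 0.5914
(sin 65°)^0.333 = 0.9063^0.333 = 0.9678
D = 1.03 × 95.87 × 103.3 × 0.5914 × 0.9678 = 5838 m
   = 5.838 km

D ≈ 5.84 km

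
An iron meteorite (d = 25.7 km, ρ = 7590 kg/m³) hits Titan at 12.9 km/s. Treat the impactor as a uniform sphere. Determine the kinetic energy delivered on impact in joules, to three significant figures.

d = 25700 m; v = 12900 m/s.
Mass m = (π/6) ρ d³ = (π/6) × 7590 × (25700)³ = 6.746 × 10^16 kg
E = ½ m v² = 0.5 × 6.746 × 10^16 × (12900)² = 5.613 × 10^24 J

E ≈ 5.61 × 10^24 J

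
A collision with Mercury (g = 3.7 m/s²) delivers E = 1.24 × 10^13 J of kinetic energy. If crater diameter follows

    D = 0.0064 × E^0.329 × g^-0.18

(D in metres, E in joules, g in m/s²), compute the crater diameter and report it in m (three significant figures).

E^0.329 = (1.24 × 10^13)^0.329 = 2.031 × 10^4
g^-0.18 = 3.7^-0.18 = 0.7902
D = 0.0064 × 2.031 × 10^4 × 0.7902 = 102.7 m

D ≈ 103 m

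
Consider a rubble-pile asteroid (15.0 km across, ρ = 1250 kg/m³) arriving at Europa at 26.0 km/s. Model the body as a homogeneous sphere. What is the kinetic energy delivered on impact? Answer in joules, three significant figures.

E ≈ 7.47 × 10^23 J

d = 15000 m; v = 26000 m/s.
Mass m = (π/6) ρ d³ = (π/6) × 1250 × (15000)³ = 2.209 × 10^15 kg
E = ½ m v² = 0.5 × 2.209 × 10^15 × (26000)² = 7.466 × 10^23 J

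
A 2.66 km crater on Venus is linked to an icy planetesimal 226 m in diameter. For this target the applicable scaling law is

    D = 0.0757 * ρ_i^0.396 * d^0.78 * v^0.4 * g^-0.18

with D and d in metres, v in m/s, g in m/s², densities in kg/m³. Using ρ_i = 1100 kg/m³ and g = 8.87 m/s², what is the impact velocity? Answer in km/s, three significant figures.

v ≈ 15.5 km/s

Rearranging for v: v = [D / (0.0757 · 1100^0.396 · 226^0.78 · 8.87^-0.18)]^(1/0.4).
D = 2660 m.
1100^0.396 = 16.01
226^0.78 = 68.58
8.87^-0.18 = 0.6751
Denominator = 0.0757 × 16.01 × 68.58 × 0.6751 = 56.11
D / 56.11 = 2660 / 56.11 = 47.41
v = 47.41^(1/0.4) = 47.41^2.5 = 15477 m/s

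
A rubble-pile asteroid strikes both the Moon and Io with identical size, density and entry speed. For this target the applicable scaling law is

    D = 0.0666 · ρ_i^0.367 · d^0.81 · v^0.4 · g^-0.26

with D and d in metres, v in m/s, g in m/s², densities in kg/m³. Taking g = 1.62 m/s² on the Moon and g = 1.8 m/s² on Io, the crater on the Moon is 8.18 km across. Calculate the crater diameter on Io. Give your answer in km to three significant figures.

All impactor-dependent factors cancel in the ratio, leaving D_Io/D_Moon = (g_Io/g_Moon)^-0.26.
(1.8/1.62)^-0.26 = 1.111^-0.26 = 0.9730
D_Io = 0.9730 × 8.18 km = 7.96 km

D ≈ 7.96 km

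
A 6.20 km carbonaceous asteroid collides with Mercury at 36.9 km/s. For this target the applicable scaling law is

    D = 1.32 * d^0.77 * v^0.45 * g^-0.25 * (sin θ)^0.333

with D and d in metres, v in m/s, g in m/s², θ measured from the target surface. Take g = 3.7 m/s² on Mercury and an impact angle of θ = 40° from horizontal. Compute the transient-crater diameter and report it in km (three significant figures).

D ≈ 77.6 km

In SI units: d = 6200 m, v = 36900 m/s.
d^0.77 = 6200^0.77 = 832.0
v^0.45 = 36900^0.45 = 113.5
g^-0.25 = 3.7^-0.25 = 0.7210
(sin 40°)^0.333 = 0.6428^0.333 = 0.8632
D = 1.32 × 832.0 × 113.5 × 0.7210 × 0.8632 = 77578 m
   = 77.58 km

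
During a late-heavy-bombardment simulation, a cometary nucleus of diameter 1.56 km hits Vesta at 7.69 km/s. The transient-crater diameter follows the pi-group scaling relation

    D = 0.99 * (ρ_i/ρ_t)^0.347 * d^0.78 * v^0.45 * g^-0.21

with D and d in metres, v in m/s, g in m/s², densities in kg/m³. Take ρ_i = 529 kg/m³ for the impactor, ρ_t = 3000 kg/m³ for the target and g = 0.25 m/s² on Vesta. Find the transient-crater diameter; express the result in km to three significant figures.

In SI units: d = 1560 m, v = 7690 m/s.
(ρ_i/ρ_t)^0.347 = (529/3000)^0.347 = 0.5476
d^0.78 = 1560^0.78 = 309.5
v^0.45 = 7690^0.45 = 56.06
g^-0.21 = 0.25^-0.21 = 1.338
D = 0.99 × 0.5476 × 309.5 × 56.06 × 1.338 = 12585 m
   = 12.59 km

D ≈ 12.6 km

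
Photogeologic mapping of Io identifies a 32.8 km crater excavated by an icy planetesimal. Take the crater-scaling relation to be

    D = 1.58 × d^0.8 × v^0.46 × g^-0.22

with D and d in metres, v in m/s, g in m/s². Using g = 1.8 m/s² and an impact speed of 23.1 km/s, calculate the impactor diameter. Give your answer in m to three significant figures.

d ≈ 907 m

Rearranging for d: d = [D / (1.58 · 23100^0.46 · 1.8^-0.22)]^(1/0.8).
D = 32800 m.
23100^0.46 = 101.7
1.8^-0.22 = 0.8787
Denominator = 1.58 × 101.7 × 0.8787 = 141.2
D / 141.2 = 32800 / 141.2 = 232.3
d = 232.3^(1/0.8) = 232.3^1.25 = 906.9 m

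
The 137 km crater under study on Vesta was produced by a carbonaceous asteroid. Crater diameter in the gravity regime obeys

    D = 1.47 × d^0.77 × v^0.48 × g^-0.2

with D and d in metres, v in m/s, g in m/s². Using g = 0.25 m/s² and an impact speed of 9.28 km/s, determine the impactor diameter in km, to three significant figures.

Rearranging for d: d = [D / (1.47 · 9280^0.48 · 0.25^-0.2)]^(1/0.77).
D = 137000 m.
9280^0.48 = 80.25
0.25^-0.2 = 1.320
Denominator = 1.47 × 80.25 × 1.320 = 155.7
D / 155.7 = 137000 / 155.7 = 879.9
d = 879.9^(1/0.77) = 879.9^1.2987 = 6667 m

d ≈ 6.67 km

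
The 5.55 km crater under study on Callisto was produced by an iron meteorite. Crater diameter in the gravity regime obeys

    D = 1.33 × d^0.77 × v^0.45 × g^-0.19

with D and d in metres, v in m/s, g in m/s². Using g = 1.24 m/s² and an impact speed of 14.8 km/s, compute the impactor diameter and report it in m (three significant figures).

d ≈ 194 m

Rearranging for d: d = [D / (1.33 · 14800^0.45 · 1.24^-0.19)]^(1/0.77).
D = 5550 m.
14800^0.45 = 75.27
1.24^-0.19 = 0.9600
Denominator = 1.33 × 75.27 × 0.9600 = 96.10
D / 96.10 = 5550 / 96.10 = 57.75
d = 57.75^(1/0.77) = 57.75^1.2987 = 194.0 m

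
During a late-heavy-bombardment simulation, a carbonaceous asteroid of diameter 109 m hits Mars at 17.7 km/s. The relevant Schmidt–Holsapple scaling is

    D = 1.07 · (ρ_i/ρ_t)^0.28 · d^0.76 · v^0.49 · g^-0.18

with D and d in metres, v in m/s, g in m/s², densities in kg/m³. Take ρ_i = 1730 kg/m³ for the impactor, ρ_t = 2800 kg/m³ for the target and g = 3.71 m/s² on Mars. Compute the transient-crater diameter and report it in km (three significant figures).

In SI units: v = 17700 m/s.
(ρ_i/ρ_t)^0.28 = (1730/2800)^0.28 = 0.8739
d^0.76 = 109^0.76 = 35.35
v^0.49 = 17700^0.49 = 120.6
g^-0.18 = 3.71^-0.18 = 0.7898
D = 1.07 × 0.8739 × 35.35 × 120.6 × 0.7898 = 3148 m
   = 3.148 km

D ≈ 3.15 km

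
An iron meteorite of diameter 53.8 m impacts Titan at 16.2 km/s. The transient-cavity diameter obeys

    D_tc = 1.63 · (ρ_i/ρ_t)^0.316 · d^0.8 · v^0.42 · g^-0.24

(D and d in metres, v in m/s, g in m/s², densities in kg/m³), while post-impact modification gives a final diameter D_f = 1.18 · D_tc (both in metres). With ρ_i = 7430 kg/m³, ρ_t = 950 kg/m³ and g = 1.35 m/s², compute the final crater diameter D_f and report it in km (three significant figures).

D_f ≈ 4.87 km

v = 16200 m/s.
(ρ_i/ρ_t)^0.316 = (7430/950)^0.316 = 1.915
d^0.8 = 53.8^0.8 = 24.25
v^0.42 = 16200^0.42 = 58.61
g^-0.24 = 1.35^-0.24 = 0.9305
D_tc = 1.63 × 1.915 × 24.25 × 58.61 × 0.9305 = 4128 m
D_f = 1.18 × 4128 = 4871 m
     = 4.871 km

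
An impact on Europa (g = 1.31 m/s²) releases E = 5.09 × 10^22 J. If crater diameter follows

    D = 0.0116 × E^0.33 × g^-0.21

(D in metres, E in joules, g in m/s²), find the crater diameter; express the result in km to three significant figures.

E^0.33 = (5.09 × 10^22)^0.33 = 3.113 × 10^7
g^-0.21 = 1.31^-0.21 = 0.9449
D = 0.0116 × 3.113 × 10^7 × 0.9449 = 3.412 × 10^5 m
   = 341.2 km

D ≈ 341 km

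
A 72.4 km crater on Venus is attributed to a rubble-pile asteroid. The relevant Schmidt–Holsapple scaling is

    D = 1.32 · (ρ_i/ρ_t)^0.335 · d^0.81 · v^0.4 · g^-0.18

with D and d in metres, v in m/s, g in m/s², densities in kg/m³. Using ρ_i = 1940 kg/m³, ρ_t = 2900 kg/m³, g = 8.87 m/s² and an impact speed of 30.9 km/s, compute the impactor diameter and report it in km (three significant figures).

Rearranging for d: d = [D / (1.32 · (1940/2900)^0.335 · 30900^0.4 · 8.87^-0.18)]^(1/0.81).
D = 72400 m.
(1940/2900)^0.335 = 0.8740
30900^0.4 = 62.51
8.87^-0.18 = 0.6751
Denominator = 1.32 × 0.8740 × 62.51 × 0.6751 = 48.69
D / 48.69 = 72400 / 48.69 = 1487
d = 1487^(1/0.81) = 1487^1.2346 = 8252 m

d ≈ 8.25 km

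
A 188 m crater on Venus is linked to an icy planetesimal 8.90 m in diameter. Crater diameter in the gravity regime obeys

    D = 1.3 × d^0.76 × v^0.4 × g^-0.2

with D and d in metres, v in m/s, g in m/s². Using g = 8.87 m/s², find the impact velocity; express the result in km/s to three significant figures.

Rearranging for v: v = [D / (1.3 · 8.9^0.76 · 8.87^-0.2)]^(1/0.4).
8.9^0.76 = 5.267
8.87^-0.2 = 0.6463
Denominator = 1.3 × 5.267 × 0.6463 = 4.425
D / 4.425 = 188 / 4.425 = 42.49
v = 42.49^(1/0.4) = 42.49^2.5 = 11768 m/s

v ≈ 11.8 km/s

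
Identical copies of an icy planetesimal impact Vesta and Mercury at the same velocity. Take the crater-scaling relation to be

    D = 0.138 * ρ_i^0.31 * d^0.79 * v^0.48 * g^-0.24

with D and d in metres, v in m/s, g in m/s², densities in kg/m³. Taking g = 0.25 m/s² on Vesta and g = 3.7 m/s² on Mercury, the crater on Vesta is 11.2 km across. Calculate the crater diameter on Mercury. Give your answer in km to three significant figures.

All impactor-dependent factors cancel in the ratio, leaving D_Mercury/D_Vesta = (g_Mercury/g_Vesta)^-0.24.
(3.7/0.25)^-0.24 = 14.80^-0.24 = 0.5238
D_Mercury = 0.5238 × 11.2 km = 5.87 km

D ≈ 5.87 km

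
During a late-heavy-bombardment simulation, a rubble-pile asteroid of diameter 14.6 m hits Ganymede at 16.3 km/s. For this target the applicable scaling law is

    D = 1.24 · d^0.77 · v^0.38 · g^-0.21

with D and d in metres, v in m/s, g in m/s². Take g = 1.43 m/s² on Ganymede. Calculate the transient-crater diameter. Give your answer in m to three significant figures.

D ≈ 361 m

In SI units: v = 16300 m/s.
d^0.77 = 14.6^0.77 = 7.880
v^0.38 = 16300^0.38 = 39.87
g^-0.21 = 1.43^-0.21 = 0.9276
D = 1.24 × 7.880 × 39.87 × 0.9276 = 361.4 m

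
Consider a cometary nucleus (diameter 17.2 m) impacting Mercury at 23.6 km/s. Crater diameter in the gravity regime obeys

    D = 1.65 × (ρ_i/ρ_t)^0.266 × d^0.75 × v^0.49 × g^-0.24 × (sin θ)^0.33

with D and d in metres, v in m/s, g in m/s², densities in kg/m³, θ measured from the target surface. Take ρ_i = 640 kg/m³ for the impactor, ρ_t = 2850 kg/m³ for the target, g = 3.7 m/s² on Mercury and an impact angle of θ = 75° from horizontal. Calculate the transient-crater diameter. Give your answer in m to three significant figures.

In SI units: v = 23600 m/s.
(ρ_i/ρ_t)^0.266 = (640/2850)^0.266 = 0.6721
d^0.75 = 17.2^0.75 = 8.446
v^0.49 = 23600^0.49 = 138.9
g^-0.24 = 3.7^-0.24 = 0.7305
(sin 75°)^0.33 = 0.9659^0.33 = 0.9886
D = 1.65 × 0.6721 × 8.446 × 138.9 × 0.7305 × 0.9886 = 939.5 m

D ≈ 940 m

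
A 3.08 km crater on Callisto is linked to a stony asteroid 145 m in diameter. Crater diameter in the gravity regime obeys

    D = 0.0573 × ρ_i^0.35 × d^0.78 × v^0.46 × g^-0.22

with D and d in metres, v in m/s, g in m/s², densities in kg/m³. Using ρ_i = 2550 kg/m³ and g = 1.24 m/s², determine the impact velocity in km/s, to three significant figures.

v ≈ 11.8 km/s

Rearranging for v: v = [D / (0.0573 · 2550^0.35 · 145^0.78 · 1.24^-0.22)]^(1/0.46).
D = 3080 m.
2550^0.35 = 15.57
145^0.78 = 48.51
1.24^-0.22 = 0.9538
Denominator = 0.0573 × 15.57 × 48.51 × 0.9538 = 41.28
D / 41.28 = 3080 / 41.28 = 74.61
v = 74.61^(1/0.46) = 74.61^2.1739 = 11783 m/s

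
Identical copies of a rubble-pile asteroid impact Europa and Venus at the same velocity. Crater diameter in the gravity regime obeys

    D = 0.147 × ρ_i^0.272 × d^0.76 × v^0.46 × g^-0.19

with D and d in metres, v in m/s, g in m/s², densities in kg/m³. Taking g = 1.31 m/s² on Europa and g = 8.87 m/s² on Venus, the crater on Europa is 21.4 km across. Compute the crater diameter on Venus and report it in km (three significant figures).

All impactor-dependent factors cancel in the ratio, leaving D_Venus/D_Europa = (g_Venus/g_Europa)^-0.19.
(8.87/1.31)^-0.19 = 6.771^-0.19 = 0.6953
D_Venus = 0.6953 × 21.4 km = 14.9 km

D ≈ 14.9 km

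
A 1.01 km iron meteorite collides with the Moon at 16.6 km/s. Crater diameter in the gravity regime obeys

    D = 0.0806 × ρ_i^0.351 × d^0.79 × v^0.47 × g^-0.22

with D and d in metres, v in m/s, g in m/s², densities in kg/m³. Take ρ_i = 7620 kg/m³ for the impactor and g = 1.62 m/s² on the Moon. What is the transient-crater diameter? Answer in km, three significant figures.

D ≈ 38.0 km

In SI units: d = 1010 m, v = 16600 m/s.
ρ_i^0.351 = 7620^0.351 = 23.04
d^0.79 = 1010^0.79 = 236.3
v^0.47 = 16600^0.47 = 96.26
g^-0.22 = 1.62^-0.22 = 0.8993
D = 0.0806 × 23.04 × 236.3 × 96.26 × 0.8993 = 37987 m
   = 37.99 km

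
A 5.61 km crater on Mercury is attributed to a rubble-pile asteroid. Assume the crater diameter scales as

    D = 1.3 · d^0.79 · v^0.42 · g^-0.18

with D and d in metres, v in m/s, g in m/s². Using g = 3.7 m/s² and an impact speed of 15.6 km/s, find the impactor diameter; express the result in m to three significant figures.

d ≈ 317 m

Rearranging for d: d = [D / (1.3 · 15600^0.42 · 3.7^-0.18)]^(1/0.79).
D = 5610 m.
15600^0.42 = 57.69
3.7^-0.18 = 0.7902
Denominator = 1.3 × 57.69 × 0.7902 = 59.26
D / 59.26 = 5610 / 59.26 = 94.67
d = 94.67^(1/0.79) = 94.67^1.2658 = 317.3 m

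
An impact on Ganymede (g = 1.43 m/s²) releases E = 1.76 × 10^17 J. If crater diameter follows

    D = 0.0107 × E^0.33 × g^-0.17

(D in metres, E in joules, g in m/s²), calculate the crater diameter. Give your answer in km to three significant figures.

D ≈ 4.94 km

E^0.33 = (1.76 × 10^17)^0.33 = 4.909 × 10^5
g^-0.17 = 1.43^-0.17 = 0.9410
D = 0.0107 × 4.909 × 10^5 × 0.9410 = 4943 m
   = 4.943 km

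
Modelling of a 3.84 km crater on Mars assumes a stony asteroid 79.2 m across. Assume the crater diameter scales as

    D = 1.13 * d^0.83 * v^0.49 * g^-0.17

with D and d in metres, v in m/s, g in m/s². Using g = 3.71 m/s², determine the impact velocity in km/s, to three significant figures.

Rearranging for v: v = [D / (1.13 · 79.2^0.83 · 3.71^-0.17)]^(1/0.49).
D = 3840 m.
79.2^0.83 = 37.67
3.71^-0.17 = 0.8002
Denominator = 1.13 × 37.67 × 0.8002 = 34.06
D / 34.06 = 3840 / 34.06 = 112.7
v = 112.7^(1/0.49) = 112.7^2.0408 = 15402 m/s

v ≈ 15.4 km/s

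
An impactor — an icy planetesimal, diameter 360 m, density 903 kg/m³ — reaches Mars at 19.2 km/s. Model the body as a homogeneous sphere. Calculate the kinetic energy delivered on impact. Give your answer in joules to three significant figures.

v = 19200 m/s.
Mass m = (π/6) ρ d³ = (π/6) × 903 × (360)³ = 2.206 × 10^10 kg
E = ½ m v² = 0.5 × 2.206 × 10^10 × (19200)² = 4.066 × 10^18 J

E ≈ 4.07 × 10^18 J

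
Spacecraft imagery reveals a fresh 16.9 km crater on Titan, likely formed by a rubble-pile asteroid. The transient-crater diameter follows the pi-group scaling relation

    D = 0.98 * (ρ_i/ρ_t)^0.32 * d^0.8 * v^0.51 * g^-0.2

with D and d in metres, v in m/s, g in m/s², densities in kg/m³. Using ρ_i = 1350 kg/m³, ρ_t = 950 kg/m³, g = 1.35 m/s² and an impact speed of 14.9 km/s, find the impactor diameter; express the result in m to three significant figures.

Rearranging for d: d = [D / (0.98 · (1350/950)^0.32 · 14900^0.51 · 1.35^-0.2)]^(1/0.8).
D = 16900 m.
(1350/950)^0.32 = 1.119
14900^0.51 = 134.4
1.35^-0.2 = 0.9417
Denominator = 0.98 × 1.119 × 134.4 × 0.9417 = 138.8
D / 138.8 = 16900 / 138.8 = 121.8
d = 121.8^(1/0.8) = 121.8^1.25 = 404.6 m

d ≈ 405 m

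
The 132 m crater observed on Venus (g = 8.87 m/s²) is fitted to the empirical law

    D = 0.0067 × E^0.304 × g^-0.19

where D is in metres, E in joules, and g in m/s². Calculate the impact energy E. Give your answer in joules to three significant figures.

Rearranging: E = [D / (0.0067 · g^-0.19)]^(1/0.304).
g^-0.19 = 8.87^-0.19 = 0.6605
D / (0.0067 × 0.6605) = 132 / (4.425 × 10^-3) = 2.983 × 10^4
E = (2.983 × 10^4)^3.2895 = 5.240 × 10^14 J

E ≈ 5.24 × 10^14 J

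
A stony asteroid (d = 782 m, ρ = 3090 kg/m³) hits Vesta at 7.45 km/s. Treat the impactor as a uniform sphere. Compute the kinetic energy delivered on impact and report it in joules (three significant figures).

E ≈ 2.15 × 10^19 J

v = 7450 m/s.
Mass m = (π/6) ρ d³ = (π/6) × 3090 × (782)³ = 7.737 × 10^11 kg
E = ½ m v² = 0.5 × 7.737 × 10^11 × (7450)² = 2.147 × 10^19 J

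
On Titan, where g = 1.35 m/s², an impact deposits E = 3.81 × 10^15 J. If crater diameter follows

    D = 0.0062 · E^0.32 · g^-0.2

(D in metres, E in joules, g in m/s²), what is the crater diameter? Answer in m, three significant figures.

E^0.32 = (3.81 × 10^15)^0.32 = 9.680 × 10^4
g^-0.2 = 1.35^-0.2 = 0.9417
D = 0.0062 × 9.680 × 10^4 × 0.9417 = 565.2 m

D ≈ 565 m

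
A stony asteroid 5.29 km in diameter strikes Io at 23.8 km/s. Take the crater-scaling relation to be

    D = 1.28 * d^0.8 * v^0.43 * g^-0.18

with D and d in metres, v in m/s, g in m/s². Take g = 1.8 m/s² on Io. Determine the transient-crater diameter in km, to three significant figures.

D ≈ 83.6 km

In SI units: d = 5290 m, v = 23800 m/s.
d^0.8 = 5290^0.8 = 952.3
v^0.43 = 23800^0.43 = 76.20
g^-0.18 = 1.8^-0.18 = 0.8996
D = 1.28 × 952.3 × 76.20 × 0.8996 = 83558 m
   = 83.56 km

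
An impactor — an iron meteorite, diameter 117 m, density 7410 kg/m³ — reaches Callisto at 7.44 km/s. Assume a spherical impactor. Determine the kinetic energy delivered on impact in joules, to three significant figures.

E ≈ 1.72 × 10^17 J

v = 7440 m/s.
Mass m = (π/6) ρ d³ = (π/6) × 7410 × (117)³ = 6.214 × 10^9 kg
E = ½ m v² = 0.5 × 6.214 × 10^9 × (7440)² = 1.720 × 10^17 J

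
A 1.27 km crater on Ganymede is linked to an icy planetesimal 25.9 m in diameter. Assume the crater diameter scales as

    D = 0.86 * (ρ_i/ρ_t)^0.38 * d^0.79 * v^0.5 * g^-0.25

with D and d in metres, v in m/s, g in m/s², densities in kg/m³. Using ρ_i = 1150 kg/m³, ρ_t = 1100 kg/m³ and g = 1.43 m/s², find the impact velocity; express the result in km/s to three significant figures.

Rearranging for v: v = [D / (0.86 · (1150/1100)^0.38 · 25.9^0.79 · 1.43^-0.25)]^(1/0.5).
D = 1270 m.
(1150/1100)^0.38 = 1.017
25.9^0.79 = 13.08
1.43^-0.25 = 0.9145
Denominator = 0.86 × 1.017 × 13.08 × 0.9145 = 10.46
D / 10.46 = 1270 / 10.46 = 121.4
v = 121.4^(1/0.5) = 121.4^2 = 14738 m/s

v ≈ 14.7 km/s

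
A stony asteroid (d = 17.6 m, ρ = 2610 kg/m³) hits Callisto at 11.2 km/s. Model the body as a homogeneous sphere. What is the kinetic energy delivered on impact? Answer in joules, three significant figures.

v = 11200 m/s.
Mass m = (π/6) ρ d³ = (π/6) × 2610 × (17.6)³ = 7.450 × 10^6 kg
E = ½ m v² = 0.5 × 7.450 × 10^6 × (11200)² = 4.673 × 10^14 J

E ≈ 4.67 × 10^14 J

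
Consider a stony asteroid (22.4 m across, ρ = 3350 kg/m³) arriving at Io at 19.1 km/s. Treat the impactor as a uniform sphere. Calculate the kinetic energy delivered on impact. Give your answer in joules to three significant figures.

v = 19100 m/s.
Mass m = (π/6) ρ d³ = (π/6) × 3350 × (22.4)³ = 1.971 × 10^7 kg
E = ½ m v² = 0.5 × 1.971 × 10^7 × (19100)² = 3.595 × 10^15 J

E ≈ 3.60 × 10^15 J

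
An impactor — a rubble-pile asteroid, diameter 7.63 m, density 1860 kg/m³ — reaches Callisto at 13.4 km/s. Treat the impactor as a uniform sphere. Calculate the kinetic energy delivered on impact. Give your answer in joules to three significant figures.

v = 13400 m/s.
Mass m = (π/6) ρ d³ = (π/6) × 1860 × (7.63)³ = 4.326 × 10^5 kg
E = ½ m v² = 0.5 × 4.326 × 10^5 × (13400)² = 3.884 × 10^13 J

E ≈ 3.88 × 10^13 J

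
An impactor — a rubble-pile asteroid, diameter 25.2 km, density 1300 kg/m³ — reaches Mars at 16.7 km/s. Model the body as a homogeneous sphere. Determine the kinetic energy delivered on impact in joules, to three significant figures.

E ≈ 1.52 × 10^24 J

d = 25200 m; v = 16700 m/s.
Mass m = (π/6) ρ d³ = (π/6) × 1300 × (25200)³ = 1.089 × 10^16 kg
E = ½ m v² = 0.5 × 1.089 × 10^16 × (16700)² = 1.519 × 10^24 J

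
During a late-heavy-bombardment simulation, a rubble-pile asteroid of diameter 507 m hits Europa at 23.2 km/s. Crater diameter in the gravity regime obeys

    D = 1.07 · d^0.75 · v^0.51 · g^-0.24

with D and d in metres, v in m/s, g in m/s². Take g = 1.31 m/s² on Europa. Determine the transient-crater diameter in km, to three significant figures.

In SI units: v = 23200 m/s.
d^0.75 = 507^0.75 = 106.8
v^0.51 = 23200^0.51 = 168.4
g^-0.24 = 1.31^-0.24 = 0.9372
D = 1.07 × 106.8 × 168.4 × 0.9372 = 18036 m
   = 18.04 km

D ≈ 18.0 km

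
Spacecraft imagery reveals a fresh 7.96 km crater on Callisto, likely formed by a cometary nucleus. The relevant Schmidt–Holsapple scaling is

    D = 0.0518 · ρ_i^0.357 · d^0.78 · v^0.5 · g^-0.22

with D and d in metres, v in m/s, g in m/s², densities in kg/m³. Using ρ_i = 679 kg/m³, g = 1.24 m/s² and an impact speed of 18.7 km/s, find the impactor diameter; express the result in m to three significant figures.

d ≈ 438 m

Rearranging for d: d = [D / (0.0518 · 679^0.357 · 18700^0.5 · 1.24^-0.22)]^(1/0.78).
D = 7960 m.
679^0.357 = 10.26
18700^0.5 = 136.7
1.24^-0.22 = 0.9538
Denominator = 0.0518 × 10.26 × 136.7 × 0.9538 = 69.30
D / 69.30 = 7960 / 69.30 = 114.9
d = 114.9^(1/0.78) = 114.9^1.2821 = 438.1 m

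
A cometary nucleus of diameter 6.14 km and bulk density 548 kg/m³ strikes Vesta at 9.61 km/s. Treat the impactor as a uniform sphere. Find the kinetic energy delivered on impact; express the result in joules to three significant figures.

E ≈ 3.07 × 10^21 J

d = 6140 m; v = 9610 m/s.
Mass m = (π/6) ρ d³ = (π/6) × 548 × (6140)³ = 6.642 × 10^13 kg
E = ½ m v² = 0.5 × 6.642 × 10^13 × (9610)² = 3.067 × 10^21 J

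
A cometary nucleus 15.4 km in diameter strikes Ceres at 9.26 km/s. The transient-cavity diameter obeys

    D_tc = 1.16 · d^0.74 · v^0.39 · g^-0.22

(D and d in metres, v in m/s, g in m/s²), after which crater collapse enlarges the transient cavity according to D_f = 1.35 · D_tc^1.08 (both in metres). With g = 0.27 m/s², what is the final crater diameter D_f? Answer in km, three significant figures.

In SI: d = 15400 m, v = 9260 m/s.
d^0.74 = 15400^0.74 = 1255
v^0.39 = 9260^0.39 = 35.24
g^-0.22 = 0.27^-0.22 = 1.334
D_tc = 1.16 × 1255 × 35.24 × 1.334 = 68440 m
D_f = 1.35 × (68440)^1.08 = 2.251 × 10^5 m
     = 225.1 km

D_f ≈ 225 km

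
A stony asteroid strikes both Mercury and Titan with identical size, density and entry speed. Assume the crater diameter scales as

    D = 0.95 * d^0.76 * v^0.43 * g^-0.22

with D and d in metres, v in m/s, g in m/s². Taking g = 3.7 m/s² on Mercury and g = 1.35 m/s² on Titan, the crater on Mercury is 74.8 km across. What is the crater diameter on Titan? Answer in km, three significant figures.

All impactor-dependent factors cancel in the ratio, leaving D_Titan/D_Mercury = (g_Titan/g_Mercury)^-0.22.
(1.35/3.7)^-0.22 = 0.3649^-0.22 = 1.248
D_Titan = 1.248 × 74.8 km = 93.4 km

D ≈ 93.4 km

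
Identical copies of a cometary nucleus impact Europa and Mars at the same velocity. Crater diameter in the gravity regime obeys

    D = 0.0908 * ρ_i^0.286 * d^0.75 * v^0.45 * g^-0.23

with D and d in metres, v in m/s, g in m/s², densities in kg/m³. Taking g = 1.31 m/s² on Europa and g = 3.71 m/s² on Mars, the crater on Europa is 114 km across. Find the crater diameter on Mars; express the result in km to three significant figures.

D ≈ 89.7 km

All impactor-dependent factors cancel in the ratio, leaving D_Mars/D_Europa = (g_Mars/g_Europa)^-0.23.
(3.71/1.31)^-0.23 = 2.832^-0.23 = 0.7871
D_Mars = 0.7871 × 114 km = 89.7 km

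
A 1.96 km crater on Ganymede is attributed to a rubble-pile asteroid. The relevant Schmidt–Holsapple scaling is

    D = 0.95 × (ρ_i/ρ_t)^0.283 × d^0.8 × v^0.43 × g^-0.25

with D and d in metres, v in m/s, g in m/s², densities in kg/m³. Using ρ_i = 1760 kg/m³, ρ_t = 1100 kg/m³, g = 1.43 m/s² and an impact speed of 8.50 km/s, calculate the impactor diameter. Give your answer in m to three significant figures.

Rearranging for d: d = [D / (0.95 · (1760/1100)^0.283 · 8500^0.43 · 1.43^-0.25)]^(1/0.8).
D = 1960 m.
(1760/1100)^0.283 = 1.142
8500^0.43 = 48.94
1.43^-0.25 = 0.9145
Denominator = 0.95 × 1.142 × 48.94 × 0.9145 = 48.56
D / 48.56 = 1960 / 48.56 = 40.36
d = 40.36^(1/0.8) = 40.36^1.25 = 101.7 m

d ≈ 102 m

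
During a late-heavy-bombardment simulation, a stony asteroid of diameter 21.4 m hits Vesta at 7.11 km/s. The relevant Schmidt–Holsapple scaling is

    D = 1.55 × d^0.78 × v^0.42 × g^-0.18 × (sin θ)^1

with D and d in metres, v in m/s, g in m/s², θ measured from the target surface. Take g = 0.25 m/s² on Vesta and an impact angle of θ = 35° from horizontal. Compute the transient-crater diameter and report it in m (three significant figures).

D ≈ 516 m

In SI units: v = 7110 m/s.
d^0.78 = 21.4^0.78 = 10.91
v^0.42 = 7110^0.42 = 41.47
g^-0.18 = 0.25^-0.18 = 1.283
(sin 35°)^1 = 0.5736^1 = 0.5736
D = 1.55 × 10.91 × 41.47 × 1.283 × 0.5736 = 516.1 m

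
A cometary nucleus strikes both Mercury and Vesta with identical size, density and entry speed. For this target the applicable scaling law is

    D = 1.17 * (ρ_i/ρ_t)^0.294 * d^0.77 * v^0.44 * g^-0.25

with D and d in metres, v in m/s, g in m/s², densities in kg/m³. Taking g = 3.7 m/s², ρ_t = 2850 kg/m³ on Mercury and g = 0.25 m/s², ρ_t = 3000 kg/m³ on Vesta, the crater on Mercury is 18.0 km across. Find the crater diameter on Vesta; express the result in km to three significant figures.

D ≈ 34.8 km

The impactor-only factors (d, v, ρ_i) cancel in the ratio, leaving D_Vesta/D_Mercury = (g_Vesta/g_Mercury)^-0.25 · (ρ_t,Mercury/ρ_t,Vesta)^0.294.
(0.25/3.7)^-0.25 = 0.06757^-0.25 = 1.961
(2850/3000)^0.294 = 0.9500^0.294 = 0.9850
Ratio = 1.961 × 0.9850 = 1.932
D_Vesta = 1.932 × 18.0 km = 34.8 km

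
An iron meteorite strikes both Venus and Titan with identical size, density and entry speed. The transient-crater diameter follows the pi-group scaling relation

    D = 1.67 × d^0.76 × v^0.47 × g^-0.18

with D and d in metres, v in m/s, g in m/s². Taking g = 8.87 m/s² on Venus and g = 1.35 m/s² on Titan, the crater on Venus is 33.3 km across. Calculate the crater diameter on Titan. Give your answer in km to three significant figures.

D ≈ 46.7 km

All impactor-dependent factors cancel in the ratio, leaving D_Titan/D_Venus = (g_Titan/g_Venus)^-0.18.
(1.35/8.87)^-0.18 = 0.1522^-0.18 = 1.403
D_Titan = 1.403 × 33.3 km = 46.7 km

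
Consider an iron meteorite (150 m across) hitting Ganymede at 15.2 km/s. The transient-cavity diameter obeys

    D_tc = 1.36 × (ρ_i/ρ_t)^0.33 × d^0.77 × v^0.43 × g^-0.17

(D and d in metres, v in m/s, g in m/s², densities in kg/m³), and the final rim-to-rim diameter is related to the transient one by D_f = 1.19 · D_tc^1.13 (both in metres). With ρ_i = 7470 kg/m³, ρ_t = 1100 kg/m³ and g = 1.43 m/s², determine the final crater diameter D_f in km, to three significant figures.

v = 15200 m/s.
(ρ_i/ρ_t)^0.33 = (7470/1100)^0.33 = 1.882
d^0.77 = 150^0.77 = 47.38
v^0.43 = 15200^0.43 = 62.83
g^-0.17 = 1.43^-0.17 = 0.9410
D_tc = 1.36 × 1.882 × 47.38 × 62.83 × 0.9410 = 7170 m
D_f = 1.19 × (7170)^1.13 = 27057 m
     = 27.06 km

D_f ≈ 27.1 km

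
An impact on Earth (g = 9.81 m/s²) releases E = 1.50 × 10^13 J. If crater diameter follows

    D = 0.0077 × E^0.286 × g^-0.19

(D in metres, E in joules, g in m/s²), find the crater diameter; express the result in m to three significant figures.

E^0.286 = (1.50 × 10^13)^0.286 = 5.866 × 10^3
g^-0.19 = 9.81^-0.19 = 0.6480
D = 0.0077 × 5.866 × 10^3 × 0.6480 = 29.27 m

D ≈ 29.3 m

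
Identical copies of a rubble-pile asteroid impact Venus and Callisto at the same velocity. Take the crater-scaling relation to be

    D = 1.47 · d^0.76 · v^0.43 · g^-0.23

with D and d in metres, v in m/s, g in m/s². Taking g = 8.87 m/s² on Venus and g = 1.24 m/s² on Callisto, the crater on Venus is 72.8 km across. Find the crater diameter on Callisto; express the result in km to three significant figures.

All impactor-dependent factors cancel in the ratio, leaving D_Callisto/D_Venus = (g_Callisto/g_Venus)^-0.23.
(1.24/8.87)^-0.23 = 0.1398^-0.23 = 1.572
D_Callisto = 1.572 × 72.8 km = 114 km

D ≈ 114 km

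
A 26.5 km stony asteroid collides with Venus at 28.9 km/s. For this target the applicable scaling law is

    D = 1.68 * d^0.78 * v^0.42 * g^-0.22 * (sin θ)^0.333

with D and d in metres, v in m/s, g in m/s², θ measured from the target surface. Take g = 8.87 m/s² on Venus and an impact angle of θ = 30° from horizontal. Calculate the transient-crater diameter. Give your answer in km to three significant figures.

D ≈ 174 km

In SI units: d = 26500 m, v = 28900 m/s.
d^0.78 = 26500^0.78 = 2819
v^0.42 = 28900^0.42 = 74.74
g^-0.22 = 8.87^-0.22 = 0.6187
(sin 30°)^0.333 = 0.5000^0.333 = 0.7939
D = 1.68 × 2819 × 74.74 × 0.6187 × 0.7939 = 1.739 × 10^5 m
   = 173.9 km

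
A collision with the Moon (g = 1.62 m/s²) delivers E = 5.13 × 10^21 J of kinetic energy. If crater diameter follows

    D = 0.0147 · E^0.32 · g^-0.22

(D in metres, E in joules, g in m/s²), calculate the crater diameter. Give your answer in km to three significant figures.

E^0.32 = (5.13 × 10^21)^0.32 = 8.856 × 10^6
g^-0.22 = 1.62^-0.22 = 0.8993
D = 0.0147 × 8.856 × 10^6 × 0.8993 = 1.171 × 10^5 m
   = 117.1 km

D ≈ 117 km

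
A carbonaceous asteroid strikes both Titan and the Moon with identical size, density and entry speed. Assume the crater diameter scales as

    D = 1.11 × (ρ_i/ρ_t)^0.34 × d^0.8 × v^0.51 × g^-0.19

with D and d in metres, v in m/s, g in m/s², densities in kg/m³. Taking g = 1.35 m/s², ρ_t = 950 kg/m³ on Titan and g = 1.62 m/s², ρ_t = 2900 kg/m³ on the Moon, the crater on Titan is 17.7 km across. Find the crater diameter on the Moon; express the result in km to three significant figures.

D ≈ 11.7 km

The impactor-only factors (d, v, ρ_i) cancel in the ratio, leaving D_Moon/D_Titan = (g_Moon/g_Titan)^-0.19 · (ρ_t,Titan/ρ_t,Moon)^0.34.
(1.62/1.35)^-0.19 = 1.200^-0.19 = 0.9660
(950/2900)^0.34 = 0.3276^0.34 = 0.6843
Ratio = 0.9660 × 0.6843 = 0.6610
D_Moon = 0.6610 × 17.7 km = 11.7 km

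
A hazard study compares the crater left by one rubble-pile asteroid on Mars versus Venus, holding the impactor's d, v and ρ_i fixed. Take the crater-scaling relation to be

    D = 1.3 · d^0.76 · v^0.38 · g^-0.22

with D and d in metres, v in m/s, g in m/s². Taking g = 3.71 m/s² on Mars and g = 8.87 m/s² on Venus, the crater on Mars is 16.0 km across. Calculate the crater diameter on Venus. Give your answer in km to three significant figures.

All impactor-dependent factors cancel in the ratio, leaving D_Venus/D_Mars = (g_Venus/g_Mars)^-0.22.
(8.87/3.71)^-0.22 = 2.391^-0.22 = 0.8255
D_Venus = 0.8255 × 16.0 km = 13.2 km

D ≈ 13.2 km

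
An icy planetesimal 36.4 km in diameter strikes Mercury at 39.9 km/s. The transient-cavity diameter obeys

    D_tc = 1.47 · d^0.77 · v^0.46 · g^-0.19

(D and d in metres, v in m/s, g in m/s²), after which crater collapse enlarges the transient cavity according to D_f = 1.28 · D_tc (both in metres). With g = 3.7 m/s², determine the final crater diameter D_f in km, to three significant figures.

D_f ≈ 624 km

In SI: d = 36400 m, v = 39900 m/s.
d^0.77 = 36400^0.77 = 3251
v^0.46 = 39900^0.46 = 130.8
g^-0.19 = 3.7^-0.19 = 0.7799
D_tc = 1.47 × 3251 × 130.8 × 0.7799 = 4.875 × 10^5 m
D_f = 1.28 × 4.875 × 10^5 = 6.240 × 10^5 m
     = 624.0 km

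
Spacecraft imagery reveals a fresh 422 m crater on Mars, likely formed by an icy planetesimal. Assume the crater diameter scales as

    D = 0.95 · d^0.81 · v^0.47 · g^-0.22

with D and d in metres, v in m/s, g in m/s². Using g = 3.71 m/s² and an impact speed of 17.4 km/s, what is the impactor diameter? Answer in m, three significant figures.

d ≈ 9.18 m

Rearranging for d: d = [D / (0.95 · 17400^0.47 · 3.71^-0.22)]^(1/0.81).
17400^0.47 = 98.41
3.71^-0.22 = 0.7494
Denominator = 0.95 × 98.41 × 0.7494 = 70.06
D / 70.06 = 422 / 70.06 = 6.023
d = 6.023^(1/0.81) = 6.023^1.2346 = 9.178 m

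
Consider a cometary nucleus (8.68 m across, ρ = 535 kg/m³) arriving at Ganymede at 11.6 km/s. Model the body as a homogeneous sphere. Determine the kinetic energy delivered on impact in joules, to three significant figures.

E ≈ 1.23 × 10^13 J

v = 11600 m/s.
Mass m = (π/6) ρ d³ = (π/6) × 535 × (8.68)³ = 1.832 × 10^5 kg
E = ½ m v² = 0.5 × 1.832 × 10^5 × (11600)² = 1.233 × 10^13 J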